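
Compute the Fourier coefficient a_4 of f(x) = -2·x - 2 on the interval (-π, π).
a_4 = (1/π) ∫_{-π}^{π} f(x)·cos(4x) dx.
Evaluate the integral (use parity and integration by parts as needed): a_4 = 0.

Final answer: 0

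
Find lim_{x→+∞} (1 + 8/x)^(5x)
As x → +∞: write (1 + 8/x)^(5x) = ((1 + 8/x)^x)^5 → (e^8)^5 = e^40.
Limit = e^(40).

Final answer: e^(40)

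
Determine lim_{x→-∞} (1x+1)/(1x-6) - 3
Evaluate the dominant behaviour as x → -∞; each term tends to a finite value or vanishes.
Limit = -2.

Final answer: -2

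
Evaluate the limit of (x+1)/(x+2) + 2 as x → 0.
Direct substitution at x = 0 gives 5/2.

Final answer: 5/2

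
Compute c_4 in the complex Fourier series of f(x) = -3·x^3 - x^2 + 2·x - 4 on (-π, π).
Compute the real Fourier coefficients first: a_4 = -1/4, b_4 = -25/16 + 3·π^2/2.
Then c_4 = (a_4 − i·b_4)/2 = -1/8 - 3·i·π^2/4 + 25·i/32.

Final answer: -1/8 - 3·i·π^2/4 + 25·i/32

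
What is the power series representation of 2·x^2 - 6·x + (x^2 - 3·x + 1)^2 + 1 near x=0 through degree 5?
x^4 - 6·x^3 + 13·x^2 - 12·x + 2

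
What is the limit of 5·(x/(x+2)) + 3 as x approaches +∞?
Evaluate the dominant behaviour as x → +∞; each term tends to a finite value or vanishes.
Limit = 8.

Final answer: 8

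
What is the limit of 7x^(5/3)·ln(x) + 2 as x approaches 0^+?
The product is a 0·∞ indeterminate form at x → 0⁺.
Rewrite the product as 7·ln(x) / x^(-5/3) and apply L'Hôpital, or use the standard hierarchy x^(-5/3) ≫ |ln x| as x → 0⁺.
The indeterminate product → 0, so the limit = 2.

Final answer: 2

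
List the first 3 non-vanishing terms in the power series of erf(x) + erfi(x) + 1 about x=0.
2·x^5/(5·√(π)) + 4·x/√(π) + 1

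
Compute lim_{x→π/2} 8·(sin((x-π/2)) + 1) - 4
Direct substitution at x = π/2 gives 4.

Final answer: 4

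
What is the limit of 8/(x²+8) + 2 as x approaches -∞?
Evaluate the dominant behaviour as x → -∞; each term tends to a finite value or vanishes.
Limit = 2.

Final answer: 2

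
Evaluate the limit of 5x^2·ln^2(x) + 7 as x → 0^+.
The product is a 0·∞ indeterminate form at x → 0⁺.
Rewrite the product as 5·ln^2(x) / x^(-2) and apply L'Hôpital, or use the standard hierarchy x^(-2) ≫ |ln x|^2 as x → 0⁺.
The indeterminate product → 0, so the limit = 7.

Final answer: 7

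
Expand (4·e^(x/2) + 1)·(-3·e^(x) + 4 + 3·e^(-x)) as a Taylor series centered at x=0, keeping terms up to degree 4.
-59·x^4/24 - 23·x^3/3 - 10·x^2 - 22·x + 20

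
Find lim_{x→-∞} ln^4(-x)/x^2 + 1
The quotient is an ∞/∞ indeterminate form as x → -∞.
Compare growth rates of the dominant terms (exponentials ≫ polynomials ≫ logarithms), or apply L'Hôpital's rule; the quotient → 0.
Adding the constant: 0 + 1 = 1. Limit = 1.

Final answer: 1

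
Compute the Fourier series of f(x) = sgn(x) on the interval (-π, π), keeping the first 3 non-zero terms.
4·sin(x)/π + 4·sin(3·x)/(3·π) + 4·sin(5·x)/(5·π)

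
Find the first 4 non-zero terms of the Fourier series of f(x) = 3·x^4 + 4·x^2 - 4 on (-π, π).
(128 - 24·π^2)·cos(x) + (-5 + 6·π^2)·cos(2·x) - 8·π^2·cos(3·x)/3 - 4 + 4·π^2/3 + 3·π^4/5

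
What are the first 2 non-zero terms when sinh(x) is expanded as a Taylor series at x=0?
x^3/6 + x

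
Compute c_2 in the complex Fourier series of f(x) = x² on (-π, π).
Compute the real Fourier coefficients first: a_2 = 1, b_2 = 0.
Then c_2 = (a_2 − i·b_2)/2 = 1/2.

Final answer: 1/2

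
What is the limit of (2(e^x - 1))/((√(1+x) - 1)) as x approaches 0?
Both numerator and denominator → 0 as x → 0; this is a 0/0 indeterminate form.
Expand each to leading order near x = 0: numerator ~ 2·x, denominator ~ x/2.
The limit of the ratio is 4.

Final answer: 4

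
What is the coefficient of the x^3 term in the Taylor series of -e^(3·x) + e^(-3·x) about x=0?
Expand to order 3: -e^(3·x) + e^(-3·x) = -9·x^3 - 6·x + O(x^4).
The coefficient of x^3 is -9.

Final answer: -9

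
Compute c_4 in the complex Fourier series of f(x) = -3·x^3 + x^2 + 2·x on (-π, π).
Compute the real Fourier coefficients first: a_4 = 1/4, b_4 = -25/16 + 3·π^2/2.
Then c_4 = (a_4 − i·b_4)/2 = 1/8 - 3·i·π^2/4 + 25·i/32.

Final answer: 1/8 - 3·i·π^2/4 + 25·i/32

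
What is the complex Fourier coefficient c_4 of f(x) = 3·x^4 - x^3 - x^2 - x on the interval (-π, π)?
Compute the real Fourier coefficients first: a_4 = -13/16 + 3·π^2/2, b_4 = 5/16 + π^2/2.
Then c_4 = (a_4 − i·b_4)/2 = -13/32 + 3·π^2/4 - i·π^2/4 - 5·i/32.

Final answer: -13/32 + 3·π^2/4 - i·π^2/4 - 5·i/32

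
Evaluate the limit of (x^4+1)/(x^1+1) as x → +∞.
This is an ∞/∞ indeterminate form as x → +∞.
Divide numerator and denominator by x^4 and let the lower-order terms vanish; the numerator's degree 4 exceeds the denominator's degree 1, so the quotient diverges.
Limit = ∞.

Final answer: ∞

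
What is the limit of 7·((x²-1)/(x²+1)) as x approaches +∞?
Evaluate the dominant behaviour as x → +∞; each term tends to a finite value or vanishes.
Limit = 7.

Final answer: 7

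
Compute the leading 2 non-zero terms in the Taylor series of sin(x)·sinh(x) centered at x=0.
-x^6/90 + x^2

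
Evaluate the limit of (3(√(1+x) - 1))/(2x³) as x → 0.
Both numerator and denominator → 0 as x → 0; this is a 0/0 indeterminate form.
Expand each to leading order near x = 0: numerator ~ 3·x/2, denominator ~ 2·x^3.
The limit of the ratio is ∞.

Final answer: ∞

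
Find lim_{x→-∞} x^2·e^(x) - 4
The product is a 0·∞ indeterminate form at x → -∞.
Rewrite the product as x^2 / e^(-x) (an ∞/∞ form) and apply L'Hôpital, or use the standard hierarchy e^(|x|) ≫ |x^2| as x → -∞.
The indeterminate product → 0, so the limit = -4.

Final answer: -4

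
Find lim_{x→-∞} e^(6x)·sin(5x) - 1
Evaluate the dominant behaviour as x → -∞; each term tends to a finite value or vanishes.
Limit = -1.

Final answer: -1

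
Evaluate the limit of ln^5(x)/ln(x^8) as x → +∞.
This is an ∞/∞ indeterminate form as x → +∞.
Write ln(x^8) = 8·ln(x), reducing the quotient to ln^4(x)/8 → ∞.
Limit = ∞.

Final answer: ∞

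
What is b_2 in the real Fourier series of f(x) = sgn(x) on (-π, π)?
b_2 = (1/π) ∫_{-π}^{π} f(x)·sin(2x) dx.
Evaluate the integral (use parity and integration by parts as needed): b_2 = 0.

Final answer: 0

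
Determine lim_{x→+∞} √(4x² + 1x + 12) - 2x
As x → +∞: multiply by the conjugate to get (1x+12)/(√(4x²+1x+12)+2x); the denominator ~ 4x, so the limit is 1/4.
Limit = 1/4.

Final answer: 1/4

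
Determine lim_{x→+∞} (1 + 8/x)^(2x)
As x → +∞: write (1 + 8/x)^(2x) = ((1 + 8/x)^x)^2 → (e^8)^2 = e^16.
Limit = e^(16).

Final answer: e^(16)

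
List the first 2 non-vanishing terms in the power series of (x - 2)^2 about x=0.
4 - 4·x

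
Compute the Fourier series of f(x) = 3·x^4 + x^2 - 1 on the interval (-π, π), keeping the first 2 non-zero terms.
(140 - 24·π^2)·cos(x) - 1 + π^2/3 + 3·π^4/5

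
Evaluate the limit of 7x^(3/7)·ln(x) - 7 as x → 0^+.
The product is a 0·∞ indeterminate form at x → 0⁺.
Rewrite the product as 7·ln(x) / x^(-3/7) and apply L'Hôpital, or use the standard hierarchy x^(-3/7) ≫ |ln x| as x → 0⁺.
The indeterminate product → 0, so the limit = -7.

Final answer: -7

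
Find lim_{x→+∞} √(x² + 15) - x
This is an ∞ − ∞ indeterminate form.
Multiply and divide by the conjugate √(x²+15) + x; the x² terms cancel, leaving 15/(√(x²+15)+x) → 0.
Limit = 0.

Final answer: 0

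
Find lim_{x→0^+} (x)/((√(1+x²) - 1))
Both numerator and denominator → 0 as x → 0^+; this is a 0/0 indeterminate form.
Expand each to leading order near x = 0: numerator ~ x, denominator ~ x^2/2.
The limit of the ratio is ∞.

Final answer: ∞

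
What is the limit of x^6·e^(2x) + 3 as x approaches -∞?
The product is a 0·∞ indeterminate form at x → -∞.
Rewrite the product as x^6 / e^(-2x) (an ∞/∞ form) and apply L'Hôpital, or use the standard hierarchy e^(2|x|) ≫ |x^6| as x → -∞.
The indeterminate product → 0, so the limit = 3.

Final answer: 3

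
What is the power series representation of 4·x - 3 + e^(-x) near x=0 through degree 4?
x^4/24 - x^3/6 + x^2/2 + 3·x - 2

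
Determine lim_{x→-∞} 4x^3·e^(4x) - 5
The product is a 0·∞ indeterminate form at x → -∞.
Rewrite the product as 4x^3 / e^(-4x) (an ∞/∞ form) and apply L'Hôpital, or use the standard hierarchy e^(4|x|) ≫ |x^3| as x → -∞.
The indeterminate product → 0, so the limit = -5.

Final answer: -5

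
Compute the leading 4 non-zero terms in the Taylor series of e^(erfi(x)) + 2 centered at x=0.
x^3·(4/(3·π^(3/2)) + 2/(3·√(π))) + 2·x^2/π + 2·x/√(π) + 3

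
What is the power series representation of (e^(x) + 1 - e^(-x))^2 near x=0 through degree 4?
4·x^4/3 + 2·x^3/3 + 4·x^2 + 4·x + 1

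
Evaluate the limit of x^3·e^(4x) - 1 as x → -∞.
The product is a 0·∞ indeterminate form at x → -∞.
Rewrite the product as x^3 / e^(-4x) (an ∞/∞ form) and apply L'Hôpital, or use the standard hierarchy e^(4|x|) ≫ |x^3| as x → -∞.
The indeterminate product → 0, so the limit = -1.

Final answer: -1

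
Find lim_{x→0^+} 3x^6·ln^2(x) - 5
The product is a 0·∞ indeterminate form at x → 0⁺.
Rewrite the product as 3·ln^2(x) / x^(-6) and apply L'Hôpital, or use the standard hierarchy x^(-6) ≫ |ln x|^2 as x → 0⁺.
The indeterminate product → 0, so the limit = -5.

Final answer: -5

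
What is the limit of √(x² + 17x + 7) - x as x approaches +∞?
This is an ∞ − ∞ indeterminate form.
Multiply and divide by the conjugate √(x²+17x + 7) + x; the x² terms cancel, leaving (17x + 7)/(√(x²+17x + 7)+x) → 17/2.
Limit = 17/2.

Final answer: 17/2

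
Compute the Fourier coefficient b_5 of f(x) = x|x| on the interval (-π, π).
b_5 = (1/π) ∫_{-π}^{π} f(x)·sin(5x) dx.
Evaluate the integral (use parity and integration by parts as needed): b_5 = (-8 + 50·π^2)/(125·π).

Final answer: (-8 + 50·π^2)/(125·π)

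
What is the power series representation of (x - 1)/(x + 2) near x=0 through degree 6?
-3·x^6/128 + 3·x^5/64 - 3·x^4/32 + 3·x^3/16 - 3·x^2/8 + 3·x/4 - 1/2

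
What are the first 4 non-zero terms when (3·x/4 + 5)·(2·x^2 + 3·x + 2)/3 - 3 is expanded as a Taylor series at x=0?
x^3/2 + 49·x^2/12 + 11·x/2 + 1/3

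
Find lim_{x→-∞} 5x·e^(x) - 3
The product is a 0·∞ indeterminate form at x → -∞.
Rewrite the product as 5x / e^(-x) (an ∞/∞ form) and apply L'Hôpital, or use the standard hierarchy e^(|x|) ≫ |x| as x → -∞.
The indeterminate product → 0, so the limit = -3.

Final answer: -3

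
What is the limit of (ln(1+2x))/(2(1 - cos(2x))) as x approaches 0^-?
Both numerator and denominator → 0 as x → 0^-; this is a 0/0 indeterminate form.
Expand each to leading order near x = 0: numerator ~ 2·x, denominator ~ 4·x^2.
The limit of the ratio is -∞.

Final answer: -∞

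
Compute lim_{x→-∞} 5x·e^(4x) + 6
The product is a 0·∞ indeterminate form at x → -∞.
Rewrite the product as 5x / e^(-4x) (an ∞/∞ form) and apply L'Hôpital, or use the standard hierarchy e^(4|x|) ≫ |x| as x → -∞.
The indeterminate product → 0, so the limit = 6.

Final answer: 6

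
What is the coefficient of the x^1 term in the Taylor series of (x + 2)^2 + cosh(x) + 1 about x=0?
Expand to order 1: (x + 2)^2 + cosh(x) + 1 = 4·x + 6 + O(x^2).
The coefficient of x^1 is 4.

Final answer: 4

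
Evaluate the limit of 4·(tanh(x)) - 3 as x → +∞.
Evaluate the dominant behaviour as x → +∞; each term tends to a finite value or vanishes.
Limit = 1.

Final answer: 1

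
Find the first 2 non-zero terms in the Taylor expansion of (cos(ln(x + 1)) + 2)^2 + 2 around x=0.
11 - 3·x^2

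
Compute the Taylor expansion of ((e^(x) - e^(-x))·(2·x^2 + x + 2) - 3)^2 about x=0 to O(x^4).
-12·x^3 + 4·x^2 - 24·x + 9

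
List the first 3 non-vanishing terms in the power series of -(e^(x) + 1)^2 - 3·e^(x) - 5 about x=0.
-9·x^2/2 - 7·x - 12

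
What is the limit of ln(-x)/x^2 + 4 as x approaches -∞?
The quotient is an ∞/∞ indeterminate form as x → -∞.
Compare growth rates of the dominant terms (exponentials ≫ polynomials ≫ logarithms), or apply L'Hôpital's rule; the quotient → 0.
Adding the constant: 0 + 4 = 4. Limit = 4.

Final answer: 4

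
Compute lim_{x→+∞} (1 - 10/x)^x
As x → +∞: this is the defining limit (1 - 10/x)^x → e^(-10).
Limit = e^(-10).

Final answer: e^(-10)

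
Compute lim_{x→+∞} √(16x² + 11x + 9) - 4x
As x → +∞: multiply by the conjugate to get (11x+9)/(√(16x²+11x+9)+4x); the denominator ~ 8x, so the limit is 11/8.
Limit = 11/8.

Final answer: 11/8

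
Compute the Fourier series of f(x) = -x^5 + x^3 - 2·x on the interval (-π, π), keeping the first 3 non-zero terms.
(-256 - 2·π^4 + 42·π^2)·sin(x) + (-6·π^2 + 11 + π^4)·sin(2·x) + (-2·π^4/3 - 224/81 + 58·π^2/27)·sin(3·x)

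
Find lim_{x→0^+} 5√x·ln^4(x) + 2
The product is a 0·∞ indeterminate form at x → 0⁺.
Rewrite the product as 5·ln^4(x) / x^(-1/2) and apply L'Hôpital, or use the standard hierarchy x^(-1/2) ≫ |ln x|^4 as x → 0⁺.
The indeterminate product → 0, so the limit = 2.

Final answer: 2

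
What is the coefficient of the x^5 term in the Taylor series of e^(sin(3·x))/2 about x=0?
Expand to order 5: e^(sin(3·x))/2 = -81·x^5/10 - 81·x^4/16 + 9·x^2/4 + 3·x/2 + 1/2 + O(x^6).
The coefficient of x^5 is -81/10.

Final answer: -81/10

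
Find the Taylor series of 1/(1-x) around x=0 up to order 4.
x^4 + x^3 + x^2 + x + 1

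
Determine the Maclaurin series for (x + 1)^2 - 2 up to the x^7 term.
x^2 + 2·x - 1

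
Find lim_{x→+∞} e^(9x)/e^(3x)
This is an ∞/∞ indeterminate form as x → +∞.
Rewrite e^(9x)/e^(3x) = e^((9−3)x) = e^(6x); the exponent coefficient is 6 > 0 so e^(6x) → ∞.
Limit = ∞.

Final answer: ∞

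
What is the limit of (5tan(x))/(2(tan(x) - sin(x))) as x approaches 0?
Both numerator and denominator → 0 as x → 0; this is a 0/0 indeterminate form.
Expand each to leading order near x = 0: numerator ~ 5·x, denominator ~ x^3.
The limit of the ratio is ∞.

Final answer: ∞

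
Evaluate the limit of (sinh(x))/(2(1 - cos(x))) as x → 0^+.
Both numerator and denominator → 0 as x → 0^+; this is a 0/0 indeterminate form.
Expand each to leading order near x = 0: numerator ~ x, denominator ~ x^2.
The limit of the ratio is ∞.

Final answer: ∞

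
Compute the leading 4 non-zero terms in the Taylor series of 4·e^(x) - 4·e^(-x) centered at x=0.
x^7/630 + x^5/15 + 4·x^3/3 + 8·x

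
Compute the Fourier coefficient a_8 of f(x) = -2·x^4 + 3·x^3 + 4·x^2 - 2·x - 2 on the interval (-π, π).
a_8 = (1/π) ∫_{-π}^{π} f(x)·cos(8x) dx.
Evaluate the integral (use parity and integration by parts as needed): a_8 = 35/128 - π^2/4.

Final answer: 35/128 - π^2/4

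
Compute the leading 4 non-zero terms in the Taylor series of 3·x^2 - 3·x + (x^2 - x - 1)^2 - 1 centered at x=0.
x^4 - 2·x^3 + 2·x^2 - x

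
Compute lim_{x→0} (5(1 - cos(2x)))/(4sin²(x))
Both numerator and denominator → 0 as x → 0; this is a 0/0 indeterminate form.
Expand each to leading order near x = 0: numerator ~ 10·x^2, denominator ~ 4·x^2.
The limit of the ratio is 5/2.

Final answer: 5/2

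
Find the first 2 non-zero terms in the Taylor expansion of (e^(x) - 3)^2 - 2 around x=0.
2 - 4·x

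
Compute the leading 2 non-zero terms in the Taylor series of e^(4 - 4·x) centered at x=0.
-4·x·e^(4) + e^(4)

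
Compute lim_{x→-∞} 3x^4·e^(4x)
This is a 0·∞ indeterminate form at x → -∞.
Rewrite the product as 3x^4 / e^(-4x) (an ∞/∞ form) and apply L'Hôpital, or use the standard hierarchy e^(4|x|) ≫ |x^4| as x → -∞.
The indeterminate product → 0, so the limit = 0.

Final answer: 0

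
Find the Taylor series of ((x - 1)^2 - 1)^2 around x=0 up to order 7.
x^4 - 4·x^3 + 4·x^2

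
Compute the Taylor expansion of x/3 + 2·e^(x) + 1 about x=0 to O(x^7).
x^6/360 + x^5/60 + x^4/12 + x^3/3 + x^2 + 7·x/3 + 3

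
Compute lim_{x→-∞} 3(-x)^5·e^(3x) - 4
The product is a 0·∞ indeterminate form at x → -∞.
Rewrite the product as 3(-x)^5 / e^(-3x) (an ∞/∞ form) and apply L'Hôpital, or use the standard hierarchy e^(3|x|) ≫ |(-x)^5| as x → -∞.
The indeterminate product → 0, so the limit = -4.

Final answer: -4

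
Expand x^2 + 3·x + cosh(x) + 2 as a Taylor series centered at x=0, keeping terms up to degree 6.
x^6/720 + x^4/24 + 3·x^2/2 + 3·x + 3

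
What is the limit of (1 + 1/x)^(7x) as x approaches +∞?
As x → +∞: write (1 + 1/x)^(7x) = ((1 + 1/x)^x)^7 → (e^1)^7 = e^7.
Limit = e^(7).

Final answer: e^(7)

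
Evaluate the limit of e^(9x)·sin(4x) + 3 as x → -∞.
Evaluate the dominant behaviour as x → -∞; each term tends to a finite value or vanishes.
Limit = 3.

Final answer: 3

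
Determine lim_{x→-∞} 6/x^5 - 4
Evaluate the dominant behaviour as x → -∞; each term tends to a finite value or vanishes.
Limit = -4.

Final answer: -4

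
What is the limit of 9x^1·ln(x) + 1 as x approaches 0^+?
The product is a 0·∞ indeterminate form at x → 0⁺.
Rewrite the product as 9·ln(x) / x^(-1) and apply L'Hôpital, or use the standard hierarchy x^(-1) ≫ |ln x| as x → 0⁺.
The indeterminate product → 0, so the limit = 1.

Final answer: 1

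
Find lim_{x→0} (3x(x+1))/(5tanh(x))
Both numerator and denominator → 0 as x → 0; this is a 0/0 indeterminate form.
Expand each to leading order near x = 0: numerator ~ 3·x, denominator ~ 5·x.
The limit of the ratio is 3/5.

Final answer: 3/5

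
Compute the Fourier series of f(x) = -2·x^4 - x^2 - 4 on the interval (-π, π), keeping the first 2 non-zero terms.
(-92 + 16·π^2)·cos(x) - 2·π^4/5 - 4 - π^2/3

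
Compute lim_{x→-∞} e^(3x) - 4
Evaluate the dominant behaviour as x → -∞; each term tends to a finite value or vanishes.
Limit = -4.

Final answer: -4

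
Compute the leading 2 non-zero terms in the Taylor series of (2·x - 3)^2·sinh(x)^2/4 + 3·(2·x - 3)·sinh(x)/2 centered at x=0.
21·x^2/4 - 9·x/2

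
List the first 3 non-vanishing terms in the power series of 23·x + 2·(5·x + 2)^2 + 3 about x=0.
50·x^2 + 63·x + 11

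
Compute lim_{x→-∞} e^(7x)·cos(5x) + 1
Evaluate the dominant behaviour as x → -∞; each term tends to a finite value or vanishes.
Limit = 1.

Final answer: 1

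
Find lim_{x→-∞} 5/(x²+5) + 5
Evaluate the dominant behaviour as x → -∞; each term tends to a finite value or vanishes.
Limit = 5.

Final answer: 5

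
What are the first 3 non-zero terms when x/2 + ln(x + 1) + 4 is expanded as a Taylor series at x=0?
-x^2/2 + 3·x/2 + 4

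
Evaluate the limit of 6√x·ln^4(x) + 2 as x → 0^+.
The product is a 0·∞ indeterminate form at x → 0⁺.
Rewrite the product as 6·ln^4(x) / x^(-1/2) and apply L'Hôpital, or use the standard hierarchy x^(-1/2) ≫ |ln x|^4 as x → 0⁺.
The indeterminate product → 0, so the limit = 2.

Final answer: 2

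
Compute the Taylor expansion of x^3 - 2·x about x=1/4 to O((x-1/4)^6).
-31/64 - 29·(x - 1/4)/16 + 3·(x - 1/4)^2/4 + (x - 1/4)^3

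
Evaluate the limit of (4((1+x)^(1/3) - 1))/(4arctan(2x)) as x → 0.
Both numerator and denominator → 0 as x → 0; this is a 0/0 indeterminate form.
Expand each to leading order near x = 0: numerator ~ 4·x/3, denominator ~ 8·x.
The limit of the ratio is 1/6.

Final answer: 1/6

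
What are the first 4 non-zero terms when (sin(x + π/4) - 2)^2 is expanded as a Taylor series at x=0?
x^3·(-2 + √(2)/2)^2·(-1/(2·(-2 + √(2)/2)^2) - √(2)/(6·(-2 + √(2)/2))) + x^2·(-2 + √(2)/2)^2·(1/(2·(-2 + √(2)/2)^2) - √(2)/(2·(-2 + √(2)/2))) + √(2)·x·(-2 + √(2)/2) + (-2 + √(2)/2)^2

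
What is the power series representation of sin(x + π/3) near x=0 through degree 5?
x^5/240 + √(3)·x^4/48 - x^3/12 - √(3)·x^2/4 + x/2 + √(3)/2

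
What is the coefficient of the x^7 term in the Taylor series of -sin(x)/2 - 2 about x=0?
Expand to order 7: -sin(x)/2 - 2 = x^7/10080 - x^5/240 + x^3/12 - x/2 - 2 + O(x^8).
The coefficient of x^7 is 1/10080.

Final answer: 1/10080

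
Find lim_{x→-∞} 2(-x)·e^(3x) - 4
The product is a 0·∞ indeterminate form at x → -∞.
Rewrite the product as 2(-x) / e^(-3x) (an ∞/∞ form) and apply L'Hôpital, or use the standard hierarchy e^(3|x|) ≫ |(-x)| as x → -∞.
The indeterminate product → 0, so the limit = -4.

Final answer: -4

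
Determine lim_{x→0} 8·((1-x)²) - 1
Direct substitution at x = 0 gives 7.

Final answer: 7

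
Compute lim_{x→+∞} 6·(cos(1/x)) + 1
Evaluate the dominant behaviour as x → +∞; each term tends to a finite value or vanishes.
Limit = 7.

Final answer: 7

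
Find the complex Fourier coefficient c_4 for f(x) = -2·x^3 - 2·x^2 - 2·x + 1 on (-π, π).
Compute the real Fourier coefficients first: a_4 = -1/2, b_4 = 5/8 + π^2.
Then c_4 = (a_4 − i·b_4)/2 = -1/4 - i·π^2/2 - 5·i/16.

Final answer: -1/4 - i·π^2/2 - 5·i/16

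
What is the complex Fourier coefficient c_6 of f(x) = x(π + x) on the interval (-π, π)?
Compute the real Fourier coefficients first: a_6 = 1/9, b_6 = -π/3.
Then c_6 = (a_6 − i·b_6)/2 = 1/18 + i·π/6.

Final answer: 1/18 + i·π/6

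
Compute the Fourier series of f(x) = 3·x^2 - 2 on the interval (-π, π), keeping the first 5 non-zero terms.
-12·cos(x) + 3·cos(2·x) - 4·cos(3·x)/3 + 3·cos(4·x)/4 - 2 + π^2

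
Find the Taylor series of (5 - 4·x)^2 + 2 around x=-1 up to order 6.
83 - 72·(x + 1) + 16·(x + 1)^2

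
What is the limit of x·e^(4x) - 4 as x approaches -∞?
The product is a 0·∞ indeterminate form at x → -∞.
Rewrite the product as x / e^(-4x) (an ∞/∞ form) and apply L'Hôpital, or use the standard hierarchy e^(4|x|) ≫ |x| as x → -∞.
The indeterminate product → 0, so the limit = -4.

Final answer: -4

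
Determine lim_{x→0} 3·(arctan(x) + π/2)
Direct substitution at x = 0 gives 3·π/2.

Final answer: 3·π/2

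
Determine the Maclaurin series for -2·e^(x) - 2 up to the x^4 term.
-x^4/12 - x^3/3 - x^2 - 2·x - 4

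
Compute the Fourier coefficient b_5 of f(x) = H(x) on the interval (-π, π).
b_5 = (1/π) ∫_{-π}^{π} f(x)·sin(5x) dx.
Evaluate the integral (use parity and integration by parts as needed): b_5 = 2/(5·π).

Final answer: 2/(5·π)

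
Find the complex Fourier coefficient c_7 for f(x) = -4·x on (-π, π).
Compute the real Fourier coefficients first: a_7 = 0, b_7 = -8/7.
Then c_7 = (a_7 − i·b_7)/2 = 4·i/7.

Final answer: 4·i/7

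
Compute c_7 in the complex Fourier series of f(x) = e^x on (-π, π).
Compute the real Fourier coefficients first: a_7 = (1 - e^(2·π))·e^(-π)/(50·π), b_7 = (-7 + 7·e^(2·π))·e^(-π)/(50·π).
Then c_7 = (a_7 − i·b_7)/2 = -e^(π)/(100·π) + e^(-π)/(100·π) - 7·i·e^(π)/(100·π) + 7·i·e^(-π)/(100·π).

Final answer: -e^(π)/(100·π) + e^(-π)/(100·π) - 7·i·e^(π)/(100·π) + 7·i·e^(-π)/(100·π)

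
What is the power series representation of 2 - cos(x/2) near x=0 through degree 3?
x^2/8 + 1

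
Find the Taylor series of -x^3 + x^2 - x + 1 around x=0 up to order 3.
-x^3 + x^2 - x + 1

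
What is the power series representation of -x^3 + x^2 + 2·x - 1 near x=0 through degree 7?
-x^3 + x^2 + 2·x - 1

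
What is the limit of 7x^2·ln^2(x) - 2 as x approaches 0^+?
The product is a 0·∞ indeterminate form at x → 0⁺.
Rewrite the product as 7·ln^2(x) / x^(-2) and apply L'Hôpital, or use the standard hierarchy x^(-2) ≫ |ln x|^2 as x → 0⁺.
The indeterminate product → 0, so the limit = -2.

Final answer: -2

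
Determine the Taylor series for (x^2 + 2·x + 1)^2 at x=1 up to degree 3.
16 + 32·(x - 1) + 24·(x - 1)^2 + 8·(x - 1)^3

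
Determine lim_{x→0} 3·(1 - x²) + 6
Direct substitution at x = 0 gives 9.

Final answer: 9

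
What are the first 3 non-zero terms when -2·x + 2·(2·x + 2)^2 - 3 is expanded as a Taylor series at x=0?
8·x^2 + 14·x + 5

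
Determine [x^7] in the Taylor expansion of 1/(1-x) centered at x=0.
Expand to order 7: 1/(1-x) = x^7 + x^6 + x^5 + x^4 + x^3 + x^2 + x + 1 + O(x^8).
The coefficient of x^7 is 1.

Final answer: 1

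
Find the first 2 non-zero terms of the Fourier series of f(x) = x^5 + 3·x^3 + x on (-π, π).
(-34·π^2 + 2·π^4 + 206)·sin(x) + (-π^4 - 4 + 2·π^2)·sin(2·x)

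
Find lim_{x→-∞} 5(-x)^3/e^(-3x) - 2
The quotient is an ∞/∞ indeterminate form as x → -∞.
Compare growth rates of the dominant terms (exponentials ≫ polynomials ≫ logarithms), or apply L'Hôpital's rule; the quotient → 0.
Adding the constant: 0 - 2 = -2. Limit = -2.

Final answer: -2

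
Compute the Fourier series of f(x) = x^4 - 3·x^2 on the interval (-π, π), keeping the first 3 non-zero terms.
(60 - 8·π^2)·cos(x) + (-6 + 2·π^2)·cos(2·x) - π^2 + π^4/5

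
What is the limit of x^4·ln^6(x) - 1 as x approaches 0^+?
The product is a 0·∞ indeterminate form at x → 0⁺.
Rewrite the product as ln^6(x) / x^(-4) and apply L'Hôpital, or use the standard hierarchy x^(-4) ≫ |ln x|^6 as x → 0⁺.
The indeterminate product → 0, so the limit = -1.

Final answer: -1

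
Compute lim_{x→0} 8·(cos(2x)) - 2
Direct substitution at x = 0 gives 6.

Final answer: 6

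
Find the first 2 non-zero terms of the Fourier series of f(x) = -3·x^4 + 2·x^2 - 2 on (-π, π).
(-152 + 24·π^2)·cos(x) - 3·π^4/5 - 2 + 2·π^2/3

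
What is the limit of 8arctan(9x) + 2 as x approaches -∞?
Evaluate the dominant behaviour as x → -∞; each term tends to a finite value or vanishes.
Limit = 2 - 4·π.

Final answer: 2 - 4·π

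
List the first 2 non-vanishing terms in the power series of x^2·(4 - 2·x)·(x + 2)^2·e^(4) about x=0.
8·x^3·e^(4) + 16·x^2·e^(4)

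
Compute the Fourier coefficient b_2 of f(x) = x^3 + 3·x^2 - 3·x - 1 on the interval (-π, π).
b_2 = (1/π) ∫_{-π}^{π} f(x)·sin(2x) dx.
Evaluate the integral (use parity and integration by parts as needed): b_2 = 9/2 - π^2.

Final answer: 9/2 - π^2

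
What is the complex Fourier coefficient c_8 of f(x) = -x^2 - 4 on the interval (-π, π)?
Compute the real Fourier coefficients first: a_8 = -1/16, b_8 = 0.
Then c_8 = (a_8 − i·b_8)/2 = -1/32.

Final answer: -1/32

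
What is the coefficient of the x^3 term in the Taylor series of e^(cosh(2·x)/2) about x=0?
Expand to order 3: e^(cosh(2·x)/2) = x^2·e^(1/2) + e^(1/2) + O(x^4).
The coefficient of x^3 is 0.

Final answer: 0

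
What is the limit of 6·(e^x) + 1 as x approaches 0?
Direct substitution at x = 0 gives 7.

Final answer: 7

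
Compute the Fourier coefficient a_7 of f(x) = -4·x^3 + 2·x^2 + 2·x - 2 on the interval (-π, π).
a_7 = (1/π) ∫_{-π}^{π} f(x)·cos(7x) dx.
Evaluate the integral (use parity and integration by parts as needed): a_7 = -8/49.

Final answer: -8/49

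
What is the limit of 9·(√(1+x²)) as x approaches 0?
Direct substitution at x = 0 gives 9.

Final answer: 9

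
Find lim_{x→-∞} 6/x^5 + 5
Evaluate the dominant behaviour as x → -∞; each term tends to a finite value or vanishes.
Limit = 5.

Final answer: 5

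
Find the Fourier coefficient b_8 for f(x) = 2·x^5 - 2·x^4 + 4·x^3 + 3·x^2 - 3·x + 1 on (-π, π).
b_8 = (1/π) ∫_{-π}^{π} f(x)·sin(8x) dx.
Evaluate the integral (use parity and integration by parts as needed): b_8 = -π^4/2 - 27·π^2/32 + 849/1024.

Final answer: -π^4/2 - 27·π^2/32 + 849/1024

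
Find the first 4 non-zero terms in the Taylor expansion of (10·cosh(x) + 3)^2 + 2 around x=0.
163·x^6/36 + 215·x^4/6 + 130·x^2 + 171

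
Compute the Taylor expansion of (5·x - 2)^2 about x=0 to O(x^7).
25·x^2 - 20·x + 4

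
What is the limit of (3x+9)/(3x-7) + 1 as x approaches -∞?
Evaluate the dominant behaviour as x → -∞; each term tends to a finite value or vanishes.
Limit = 2.

Final answer: 2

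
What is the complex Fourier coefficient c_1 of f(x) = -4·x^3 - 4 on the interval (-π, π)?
Compute the real Fourier coefficients first: a_1 = 0, b_1 = 48 - 8·π^2.
Then c_1 = (a_1 − i·b_1)/2 = -24·i + 4·i·π^2.

Final answer: -24·i + 4·i·π^2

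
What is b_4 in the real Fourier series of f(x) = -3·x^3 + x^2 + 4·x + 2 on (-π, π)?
b_4 = (1/π) ∫_{-π}^{π} f(x)·sin(4x) dx.
Evaluate the integral (use parity and integration by parts as needed): b_4 = -41/16 + 3·π^2/2.

Final answer: -41/16 + 3·π^2/2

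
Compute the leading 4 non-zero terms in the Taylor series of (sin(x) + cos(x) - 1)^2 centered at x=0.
x^5/4 - x^4/12 - x^3 + x^2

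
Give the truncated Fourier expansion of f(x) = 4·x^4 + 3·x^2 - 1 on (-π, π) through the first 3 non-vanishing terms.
(180 - 32·π^2)·cos(x) + (-9 + 8·π^2)·cos(2·x) - 1 + π^2 + 4·π^4/5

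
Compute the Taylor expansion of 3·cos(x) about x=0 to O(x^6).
x^4/8 - 3·x^2/2 + 3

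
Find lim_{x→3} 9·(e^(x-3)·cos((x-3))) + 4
Direct substitution at x = 3 gives 13.

Final answer: 13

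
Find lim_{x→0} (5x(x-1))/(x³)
Both numerator and denominator → 0 as x → 0; this is a 0/0 indeterminate form.
Expand each to leading order near x = 0: numerator ~ -5·x, denominator ~ x^3.
The limit of the ratio is -∞.

Final answer: -∞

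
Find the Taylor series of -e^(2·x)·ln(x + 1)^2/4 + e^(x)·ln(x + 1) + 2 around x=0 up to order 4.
-11·x^4/48 + x^3/12 + x^2/4 + x + 2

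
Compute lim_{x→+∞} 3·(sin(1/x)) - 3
Evaluate the dominant behaviour as x → +∞; each term tends to a finite value or vanishes.
Limit = -3.

Final answer: -3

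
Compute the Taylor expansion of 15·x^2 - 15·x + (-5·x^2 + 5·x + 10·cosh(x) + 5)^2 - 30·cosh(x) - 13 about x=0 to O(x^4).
25·x^2 + 135·x + 182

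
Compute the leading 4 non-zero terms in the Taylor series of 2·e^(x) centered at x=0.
x^3/3 + x^2 + 2·x + 2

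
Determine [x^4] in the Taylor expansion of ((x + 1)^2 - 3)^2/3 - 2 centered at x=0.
Expand to order 4: ((x + 1)^2 - 3)^2/3 - 2 = x^4/3 + 4·x^3/3 - 8·x/3 - 2/3 + O(x^5).
The coefficient of x^4 is 1/3.

Final answer: 1/3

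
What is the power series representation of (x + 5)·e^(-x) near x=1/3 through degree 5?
16·e^(-1/3)/3 - 13·e^(-1/3)·(x - 1/3)/3 + 5·e^(-1/3)·(x - 1/3)^2/3 - 7·e^(-1/3)·(x - 1/3)^3/18 + e^(-1/3)·(x - 1/3)^4/18 - e^(-1/3)·(x - 1/3)^5/360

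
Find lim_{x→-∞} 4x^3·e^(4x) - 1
The product is a 0·∞ indeterminate form at x → -∞.
Rewrite the product as 4x^3 / e^(-4x) (an ∞/∞ form) and apply L'Hôpital, or use the standard hierarchy e^(4|x|) ≫ |x^3| as x → -∞.
The indeterminate product → 0, so the limit = -1.

Final answer: -1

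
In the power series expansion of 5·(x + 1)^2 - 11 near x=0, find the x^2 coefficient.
Expand to order 2: 5·(x + 1)^2 - 11 = 5·x^2 + 10·x - 6 + O(x^3).
The coefficient of x^2 is 5.

Final answer: 5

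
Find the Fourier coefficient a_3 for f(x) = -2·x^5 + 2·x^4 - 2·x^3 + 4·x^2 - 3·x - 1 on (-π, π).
a_3 = (1/π) ∫_{-π}^{π} f(x)·cos(3x) dx.
Evaluate the integral (use parity and integration by parts as needed): a_3 = -16·π^2/9 - 16/27.

Final answer: -16·π^2/9 - 16/27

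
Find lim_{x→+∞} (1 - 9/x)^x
As x → +∞: this is the defining limit (1 - 9/x)^x → e^(-9).
Limit = e^(-9).

Final answer: e^(-9)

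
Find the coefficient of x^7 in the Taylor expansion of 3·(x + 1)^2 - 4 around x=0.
Expand to order 7: 3·(x + 1)^2 - 4 = 3·x^2 + 6·x - 1 + O(x^8).
The coefficient of x^7 is 0.

Final answer: 0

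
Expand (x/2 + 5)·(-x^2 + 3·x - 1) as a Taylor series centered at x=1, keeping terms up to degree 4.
11/2 + 6·(x - 1) - 5·(x - 1)^2 - (x - 1)^3/2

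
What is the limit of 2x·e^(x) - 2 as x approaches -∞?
The product is a 0·∞ indeterminate form at x → -∞.
Rewrite the product as 2x / e^(-x) (an ∞/∞ form) and apply L'Hôpital, or use the standard hierarchy e^(|x|) ≫ |x| as x → -∞.
The indeterminate product → 0, so the limit = -2.

Final answer: -2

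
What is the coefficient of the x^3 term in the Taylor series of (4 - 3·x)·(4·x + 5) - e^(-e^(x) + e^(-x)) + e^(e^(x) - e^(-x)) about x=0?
Expand to order 3: (4 - 3·x)·(4·x + 5) - e^(-e^(x) + e^(-x)) + e^(e^(x) - e^(-x)) = 10·x^3/3 - 12·x^2 + 5·x + 20 + O(x^4).
The coefficient of x^3 is 10/3.

Final answer: 10/3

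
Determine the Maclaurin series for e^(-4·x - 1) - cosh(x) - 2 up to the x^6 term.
x^6·(-1/720 + 256·e^(-1)/45) - 128·x^5·e^(-1)/15 + x^4·(-1/24 + 32·e^(-1)/3) - 32·x^3·e^(-1)/3 + x^2·(-1/2 + 8·e^(-1)) - 4·x·e^(-1) - 3 + e^(-1)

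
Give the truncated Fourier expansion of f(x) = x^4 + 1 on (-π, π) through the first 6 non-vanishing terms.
(48 - 8·π^2)·cos(x) + (-3 + 2·π^2)·cos(2·x) + (16/27 - 8·π^2/9)·cos(3·x) + (-3/16 + π^2/2)·cos(4·x) + (48/625 - 8·π^2/25)·cos(5·x) + 1 + π^4/5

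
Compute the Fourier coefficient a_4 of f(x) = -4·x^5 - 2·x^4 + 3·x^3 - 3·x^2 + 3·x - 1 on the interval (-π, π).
a_4 = (1/π) ∫_{-π}^{π} f(x)·cos(4x) dx.
Evaluate the integral (use parity and integration by parts as needed): a_4 = -π^2 - 3/8.

Final answer: -π^2 - 3/8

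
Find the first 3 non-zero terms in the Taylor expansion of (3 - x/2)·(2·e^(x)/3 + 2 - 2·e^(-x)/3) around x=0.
-2·x^2/3 + 3·x + 6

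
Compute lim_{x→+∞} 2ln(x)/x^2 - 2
The quotient is an ∞/∞ indeterminate form as x → +∞.
The polynomial denominator x^2 dominates the logarithmic numerator (any positive power of x ≫ ln(x) as x → ∞), so the quotient → 0.
Adding the constant: 0 - 2 = -2. Limit = -2.

Final answer: -2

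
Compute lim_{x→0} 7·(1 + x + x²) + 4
Direct substitution at x = 0 gives 11.

Final answer: 11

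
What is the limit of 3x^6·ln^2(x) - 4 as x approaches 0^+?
The product is a 0·∞ indeterminate form at x → 0⁺.
Rewrite the product as 3·ln^2(x) / x^(-6) and apply L'Hôpital, or use the standard hierarchy x^(-6) ≫ |ln x|^2 as x → 0⁺.
The indeterminate product → 0, so the limit = -4.

Final answer: -4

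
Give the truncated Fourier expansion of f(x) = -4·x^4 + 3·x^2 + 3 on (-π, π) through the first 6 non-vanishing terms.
(-204 + 32·π^2)·cos(x) + (15 - 8·π^2)·cos(2·x) + (-100/27 + 32·π^2/9)·cos(3·x) + (3/2 - 2·π^2)·cos(4·x) + (-492/625 + 32·π^2/25)·cos(5·x) - 4·π^4/5 + 3 + π^2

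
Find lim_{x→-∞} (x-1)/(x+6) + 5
Evaluate the dominant behaviour as x → -∞; each term tends to a finite value or vanishes.
Limit = 6.

Final answer: 6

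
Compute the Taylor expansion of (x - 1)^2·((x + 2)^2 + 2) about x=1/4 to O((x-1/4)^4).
1017/256 - 129·(x - 1/4)/16 + 7·(x - 1/4)^2/8 + 3·(x - 1/4)^3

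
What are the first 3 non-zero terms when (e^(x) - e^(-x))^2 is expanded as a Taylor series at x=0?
8·x^6/45 + 4·x^4/3 + 4·x^2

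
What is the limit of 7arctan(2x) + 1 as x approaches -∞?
Evaluate the dominant behaviour as x → -∞; each term tends to a finite value or vanishes.
Limit = 1 - 7·π/2.

Final answer: 1 - 7·π/2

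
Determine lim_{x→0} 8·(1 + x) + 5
Direct substitution at x = 0 gives 13.

Final answer: 13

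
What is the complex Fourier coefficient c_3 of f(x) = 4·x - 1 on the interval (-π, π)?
Compute the real Fourier coefficients first: a_3 = 0, b_3 = 8/3.
Then c_3 = (a_3 − i·b_3)/2 = -4·i/3.

Final answer: -4·i/3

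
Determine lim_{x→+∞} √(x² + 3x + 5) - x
This is an ∞ − ∞ indeterminate form.
Multiply and divide by the conjugate √(x²+3x + 5) + x; the x² terms cancel, leaving (3x + 5)/(√(x²+3x + 5)+x) → 3/2.
Limit = 3/2.

Final answer: 3/2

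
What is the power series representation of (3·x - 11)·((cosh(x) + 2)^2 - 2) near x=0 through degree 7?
3·x^7/20 - 11·x^6/20 + 3·x^5/2 - 11·x^4/2 + 9·x^3 - 33·x^2 + 21·x - 77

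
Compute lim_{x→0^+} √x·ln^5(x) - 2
The product is a 0·∞ indeterminate form at x → 0⁺.
Rewrite the product as ln^5(x) / x^(-1/2) and apply L'Hôpital, or use the standard hierarchy x^(-1/2) ≫ |ln x|^5 as x → 0⁺.
The indeterminate product → 0, so the limit = -2.

Final answer: -2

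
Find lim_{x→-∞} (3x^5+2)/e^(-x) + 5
The quotient is an ∞/∞ indeterminate form as x → -∞.
Compare growth rates of the dominant terms (exponentials ≫ polynomials ≫ logarithms), or apply L'Hôpital's rule; the quotient → 0.
Adding the constant: 0 + 5 = 5. Limit = 5.

Final answer: 5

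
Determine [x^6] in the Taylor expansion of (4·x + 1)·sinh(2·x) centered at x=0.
Expand to order 6: (4·x + 1)·sinh(2·x) = 16·x^6/15 + 4·x^5/15 + 16·x^4/3 + 4·x^3/3 + 8·x^2 + 2·x + O(x^7).
The coefficient of x^6 is 16/15.

Final answer: 16/15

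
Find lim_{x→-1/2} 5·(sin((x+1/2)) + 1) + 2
Direct substitution at x = -1/2 gives 7.

Final answer: 7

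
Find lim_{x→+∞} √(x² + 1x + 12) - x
This is an ∞ − ∞ indeterminate form.
Multiply and divide by the conjugate √(x²+1x + 12) + x; the x² terms cancel, leaving (1x + 12)/(√(x²+1x + 12)+x) → 1/2.
Limit = 1/2.

Final answer: 1/2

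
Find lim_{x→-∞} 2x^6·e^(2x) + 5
The product is a 0·∞ indeterminate form at x → -∞.
Rewrite the product as 2x^6 / e^(-2x) (an ∞/∞ form) and apply L'Hôpital, or use the standard hierarchy e^(2|x|) ≫ |x^6| as x → -∞.
The indeterminate product → 0, so the limit = 5.

Final answer: 5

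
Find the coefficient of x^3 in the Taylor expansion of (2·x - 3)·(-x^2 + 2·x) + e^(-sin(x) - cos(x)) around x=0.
Expand to order 3: (2·x - 3)·(-x^2 + 2·x) + e^(-sin(x) - cos(x)) = x^3·(-2 - e^(-1)/2) + x^2·(e^(-1) + 7) + x·(-6 - e^(-1)) + e^(-1) + O(x^4).
The coefficient of x^3 is -2 - e^(-1)/2.

Final answer: -2 - e^(-1)/2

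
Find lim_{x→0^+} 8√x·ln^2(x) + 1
The product is a 0·∞ indeterminate form at x → 0⁺.
Rewrite the product as 8·ln^2(x) / x^(-1/2) and apply L'Hôpital, or use the standard hierarchy x^(-1/2) ≫ |ln x|^2 as x → 0⁺.
The indeterminate product → 0, so the limit = 1.

Final answer: 1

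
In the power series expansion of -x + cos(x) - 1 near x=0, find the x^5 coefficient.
Expand to order 5: -x + cos(x) - 1 = x^4/24 - x^2/2 - x + O(x^6).
The coefficient of x^5 is 0.

Final answer: 0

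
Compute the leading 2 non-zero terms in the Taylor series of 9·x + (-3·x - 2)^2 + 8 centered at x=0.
21·x + 12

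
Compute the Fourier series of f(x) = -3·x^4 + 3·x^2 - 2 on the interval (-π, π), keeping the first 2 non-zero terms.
(-156 + 24·π^2)·cos(x) - 3·π^4/5 - 2 + π^2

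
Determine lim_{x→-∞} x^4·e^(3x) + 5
The product is a 0·∞ indeterminate form at x → -∞.
Rewrite the product as x^4 / e^(-3x) (an ∞/∞ form) and apply L'Hôpital, or use the standard hierarchy e^(3|x|) ≫ |x^4| as x → -∞.
The indeterminate product → 0, so the limit = 5.

Final answer: 5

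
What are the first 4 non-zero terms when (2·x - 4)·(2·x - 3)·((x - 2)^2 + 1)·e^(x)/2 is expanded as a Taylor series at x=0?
5·x^4/12 + 9·x^3/2 - 29·x + 30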